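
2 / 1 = 2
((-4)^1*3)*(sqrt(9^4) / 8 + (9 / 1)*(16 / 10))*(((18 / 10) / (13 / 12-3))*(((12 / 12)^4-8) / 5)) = -1112454 / 2875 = -386.94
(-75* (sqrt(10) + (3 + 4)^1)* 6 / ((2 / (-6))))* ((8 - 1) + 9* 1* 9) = 118800* sqrt(10) + 831600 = 1207278.59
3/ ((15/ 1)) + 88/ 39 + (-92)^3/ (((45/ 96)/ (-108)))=34984894943/ 195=179409717.66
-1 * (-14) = 14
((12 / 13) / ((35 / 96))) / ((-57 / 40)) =-3072 / 1729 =-1.78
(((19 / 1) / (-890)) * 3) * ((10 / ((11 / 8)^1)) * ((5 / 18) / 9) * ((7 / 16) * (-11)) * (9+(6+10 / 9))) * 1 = 96425 / 86508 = 1.11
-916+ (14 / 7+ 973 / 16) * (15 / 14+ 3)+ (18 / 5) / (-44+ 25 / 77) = -829077383 / 1255520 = -660.35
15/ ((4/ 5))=75/ 4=18.75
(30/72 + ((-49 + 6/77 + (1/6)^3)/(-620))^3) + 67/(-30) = -2673875755805819/1472256252149760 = -1.82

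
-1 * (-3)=3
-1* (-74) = 74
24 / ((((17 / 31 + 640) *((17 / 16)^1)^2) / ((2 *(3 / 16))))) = 23808 / 1912891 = 0.01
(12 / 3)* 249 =996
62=62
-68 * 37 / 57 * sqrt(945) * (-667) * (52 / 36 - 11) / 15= -144322792 * sqrt(105) / 2565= -576556.94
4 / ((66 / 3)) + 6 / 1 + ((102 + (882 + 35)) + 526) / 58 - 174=-90073 / 638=-141.18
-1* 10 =-10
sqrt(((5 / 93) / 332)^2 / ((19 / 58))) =5 * sqrt(1102) / 586644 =0.00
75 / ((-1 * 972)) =-25 / 324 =-0.08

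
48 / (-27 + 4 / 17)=-816 / 455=-1.79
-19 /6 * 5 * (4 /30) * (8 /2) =-76 /9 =-8.44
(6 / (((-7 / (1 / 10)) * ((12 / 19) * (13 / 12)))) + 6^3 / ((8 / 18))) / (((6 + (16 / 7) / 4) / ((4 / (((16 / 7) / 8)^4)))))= 530796273 / 11960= 44380.96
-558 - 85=-643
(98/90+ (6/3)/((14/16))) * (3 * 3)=30.37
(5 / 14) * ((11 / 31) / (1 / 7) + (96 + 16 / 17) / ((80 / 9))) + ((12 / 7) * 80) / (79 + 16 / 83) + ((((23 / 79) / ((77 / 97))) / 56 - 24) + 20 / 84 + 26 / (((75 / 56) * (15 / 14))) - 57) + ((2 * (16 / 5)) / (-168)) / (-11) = -322500430524313 / 5746727889000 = -56.12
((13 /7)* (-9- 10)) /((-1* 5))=247 /35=7.06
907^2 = 822649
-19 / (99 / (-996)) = 6308 / 33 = 191.15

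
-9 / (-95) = 9 / 95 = 0.09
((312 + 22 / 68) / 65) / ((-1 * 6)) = -10619 / 13260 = -0.80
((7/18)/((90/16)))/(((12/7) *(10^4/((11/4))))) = 539/48600000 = 0.00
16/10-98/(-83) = 1154/415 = 2.78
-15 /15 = -1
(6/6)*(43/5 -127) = -592/5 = -118.40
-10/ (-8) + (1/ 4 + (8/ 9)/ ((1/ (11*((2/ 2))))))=203/ 18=11.28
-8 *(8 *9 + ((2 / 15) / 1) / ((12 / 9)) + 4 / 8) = -2904 / 5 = -580.80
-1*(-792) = 792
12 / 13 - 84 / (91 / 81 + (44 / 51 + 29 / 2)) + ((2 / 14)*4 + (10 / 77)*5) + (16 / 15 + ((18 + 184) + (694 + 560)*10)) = 12740.12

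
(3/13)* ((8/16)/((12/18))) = 9/52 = 0.17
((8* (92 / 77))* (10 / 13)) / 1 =7360 / 1001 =7.35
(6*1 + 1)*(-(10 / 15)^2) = -28 / 9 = -3.11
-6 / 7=-0.86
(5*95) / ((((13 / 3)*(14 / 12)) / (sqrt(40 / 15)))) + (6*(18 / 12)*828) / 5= 5700*sqrt(6) / 91 + 7452 / 5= 1643.83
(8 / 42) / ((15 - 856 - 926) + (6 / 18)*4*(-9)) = -4 / 37359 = -0.00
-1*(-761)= 761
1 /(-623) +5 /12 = 3103 /7476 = 0.42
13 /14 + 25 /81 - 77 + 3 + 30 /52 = -532082 /7371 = -72.19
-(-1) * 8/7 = 8/7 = 1.14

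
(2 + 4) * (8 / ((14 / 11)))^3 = 511104 / 343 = 1490.10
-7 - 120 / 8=-22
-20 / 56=-5 / 14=-0.36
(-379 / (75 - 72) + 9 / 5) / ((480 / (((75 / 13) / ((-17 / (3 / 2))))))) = 467 / 3536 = 0.13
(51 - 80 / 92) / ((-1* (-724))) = 1153 / 16652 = 0.07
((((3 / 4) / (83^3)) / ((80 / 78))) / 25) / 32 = 117 / 73188736000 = 0.00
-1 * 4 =-4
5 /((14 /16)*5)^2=64 /245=0.26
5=5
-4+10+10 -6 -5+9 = 14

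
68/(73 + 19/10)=680/749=0.91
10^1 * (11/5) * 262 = 5764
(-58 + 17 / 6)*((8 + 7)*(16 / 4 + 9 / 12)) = -31445 / 8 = -3930.62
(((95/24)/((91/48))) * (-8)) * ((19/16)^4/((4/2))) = -12380495/745472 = -16.61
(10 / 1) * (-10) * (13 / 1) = -1300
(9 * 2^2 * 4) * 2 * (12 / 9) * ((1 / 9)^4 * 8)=1024 / 2187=0.47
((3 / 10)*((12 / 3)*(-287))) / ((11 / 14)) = -24108 / 55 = -438.33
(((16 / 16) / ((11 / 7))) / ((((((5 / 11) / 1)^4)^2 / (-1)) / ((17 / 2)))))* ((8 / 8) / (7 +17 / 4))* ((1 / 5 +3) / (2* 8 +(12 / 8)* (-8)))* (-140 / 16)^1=32465626886 / 17578125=1846.93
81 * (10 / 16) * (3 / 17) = 1215 / 136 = 8.93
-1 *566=-566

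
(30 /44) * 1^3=15 /22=0.68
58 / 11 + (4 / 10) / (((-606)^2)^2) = 19555030555931 / 3708712691640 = 5.27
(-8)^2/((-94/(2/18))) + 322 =136174/423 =321.92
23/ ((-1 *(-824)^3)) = 0.00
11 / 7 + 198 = 1397 / 7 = 199.57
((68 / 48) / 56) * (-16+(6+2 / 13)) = -68 / 273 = -0.25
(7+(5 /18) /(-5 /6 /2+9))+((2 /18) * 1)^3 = 528142 /75087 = 7.03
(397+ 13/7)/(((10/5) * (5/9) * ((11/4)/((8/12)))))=33504/385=87.02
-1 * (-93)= 93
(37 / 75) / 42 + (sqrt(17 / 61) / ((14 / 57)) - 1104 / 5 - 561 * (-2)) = 57 * sqrt(1037) / 854 + 2838817 / 3150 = 903.36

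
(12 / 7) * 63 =108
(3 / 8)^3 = 0.05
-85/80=-17/16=-1.06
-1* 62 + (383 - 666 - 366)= -711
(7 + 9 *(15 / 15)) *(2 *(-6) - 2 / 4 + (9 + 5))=24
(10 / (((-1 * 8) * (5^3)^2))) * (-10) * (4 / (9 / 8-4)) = -16 / 14375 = -0.00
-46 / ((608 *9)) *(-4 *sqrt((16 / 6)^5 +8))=23 *sqrt(26034) / 9234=0.40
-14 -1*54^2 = -2930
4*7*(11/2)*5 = 770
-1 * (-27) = 27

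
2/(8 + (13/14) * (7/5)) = 20/93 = 0.22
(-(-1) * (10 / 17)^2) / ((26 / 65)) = 250 / 289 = 0.87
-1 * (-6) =6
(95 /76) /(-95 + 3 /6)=-5 /378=-0.01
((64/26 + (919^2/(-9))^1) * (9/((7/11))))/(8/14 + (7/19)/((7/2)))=-458922409/234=-1961206.88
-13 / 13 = -1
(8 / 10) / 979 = 4 / 4895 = 0.00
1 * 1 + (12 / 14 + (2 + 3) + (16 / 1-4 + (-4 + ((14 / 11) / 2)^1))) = 1193 / 77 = 15.49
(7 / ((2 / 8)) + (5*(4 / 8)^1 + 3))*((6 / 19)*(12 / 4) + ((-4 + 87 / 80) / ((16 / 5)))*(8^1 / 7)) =-26465 / 8512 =-3.11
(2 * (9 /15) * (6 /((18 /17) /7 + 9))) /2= 238 /605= 0.39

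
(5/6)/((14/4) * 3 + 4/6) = 5/67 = 0.07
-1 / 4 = -0.25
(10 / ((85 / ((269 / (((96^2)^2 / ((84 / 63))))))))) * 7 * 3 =1883 / 180486144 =0.00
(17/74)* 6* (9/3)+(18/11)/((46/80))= 65349/9361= 6.98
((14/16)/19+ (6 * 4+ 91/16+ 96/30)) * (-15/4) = -150177/1216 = -123.50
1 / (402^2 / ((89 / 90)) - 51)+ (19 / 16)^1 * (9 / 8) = 2486320783 / 1861097088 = 1.34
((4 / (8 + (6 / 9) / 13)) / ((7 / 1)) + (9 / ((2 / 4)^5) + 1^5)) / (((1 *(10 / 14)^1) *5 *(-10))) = -317689 / 39250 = -8.09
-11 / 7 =-1.57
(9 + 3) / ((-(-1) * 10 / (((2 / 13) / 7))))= 12 / 455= 0.03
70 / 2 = 35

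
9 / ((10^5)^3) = 0.00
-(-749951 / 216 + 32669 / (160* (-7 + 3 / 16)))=3501.97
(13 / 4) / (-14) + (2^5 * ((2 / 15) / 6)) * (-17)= -31049 / 2520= -12.32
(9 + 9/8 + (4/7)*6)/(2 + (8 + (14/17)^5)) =1.31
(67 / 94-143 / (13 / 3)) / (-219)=3035 / 20586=0.15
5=5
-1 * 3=-3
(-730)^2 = 532900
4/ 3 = 1.33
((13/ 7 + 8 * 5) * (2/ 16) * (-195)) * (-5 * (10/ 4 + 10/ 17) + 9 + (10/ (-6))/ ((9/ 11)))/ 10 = 29645447/ 34272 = 865.00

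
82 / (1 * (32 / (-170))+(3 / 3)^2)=6970 / 69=101.01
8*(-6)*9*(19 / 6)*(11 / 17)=-15048 / 17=-885.18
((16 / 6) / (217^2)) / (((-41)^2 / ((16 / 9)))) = 128 / 2137228443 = 0.00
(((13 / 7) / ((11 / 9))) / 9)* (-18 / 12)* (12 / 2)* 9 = -13.68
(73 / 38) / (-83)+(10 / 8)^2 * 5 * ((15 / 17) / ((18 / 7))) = 6839807 / 2573664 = 2.66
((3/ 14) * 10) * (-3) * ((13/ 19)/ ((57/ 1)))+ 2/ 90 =-6248/ 113715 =-0.05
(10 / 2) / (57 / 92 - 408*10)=-460 / 375303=-0.00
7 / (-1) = -7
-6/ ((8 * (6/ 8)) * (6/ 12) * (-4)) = 1/ 2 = 0.50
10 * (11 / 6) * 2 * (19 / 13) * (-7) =-14630 / 39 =-375.13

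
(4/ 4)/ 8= 1/ 8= 0.12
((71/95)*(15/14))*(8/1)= 852/133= 6.41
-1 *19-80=-99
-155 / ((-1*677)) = 0.23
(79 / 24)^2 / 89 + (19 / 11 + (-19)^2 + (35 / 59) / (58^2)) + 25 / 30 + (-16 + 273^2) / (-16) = -120130285450019 / 27980352576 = -4293.38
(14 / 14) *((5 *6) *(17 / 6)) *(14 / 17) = 70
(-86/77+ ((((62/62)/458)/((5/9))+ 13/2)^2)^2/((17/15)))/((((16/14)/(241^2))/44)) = 41234824832905920195241/11687748544250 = 3528038328.07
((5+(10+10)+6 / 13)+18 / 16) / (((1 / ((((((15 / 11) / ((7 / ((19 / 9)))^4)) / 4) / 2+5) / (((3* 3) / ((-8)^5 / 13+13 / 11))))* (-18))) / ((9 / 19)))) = 36543456229661825 / 115141938912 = 317377.46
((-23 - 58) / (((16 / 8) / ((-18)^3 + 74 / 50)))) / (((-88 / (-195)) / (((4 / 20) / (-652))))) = -460465317 / 2868800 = -160.51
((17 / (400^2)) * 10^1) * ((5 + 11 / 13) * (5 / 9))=323 / 93600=0.00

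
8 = 8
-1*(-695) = 695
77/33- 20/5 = -5/3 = -1.67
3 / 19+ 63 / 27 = 142 / 57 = 2.49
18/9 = 2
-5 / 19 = -0.26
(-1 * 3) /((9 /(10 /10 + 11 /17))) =-28 /51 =-0.55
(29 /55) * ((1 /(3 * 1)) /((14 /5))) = 29 /462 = 0.06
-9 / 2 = -4.50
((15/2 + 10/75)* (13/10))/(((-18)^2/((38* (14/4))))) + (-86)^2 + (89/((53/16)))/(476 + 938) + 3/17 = 458203046879387/61917080400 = 7400.27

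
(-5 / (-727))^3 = 125 / 384240583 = 0.00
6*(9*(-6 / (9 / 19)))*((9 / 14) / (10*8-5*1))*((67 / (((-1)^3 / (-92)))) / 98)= -3162132 / 8575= -368.76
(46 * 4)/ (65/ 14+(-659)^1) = -2576/ 9161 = -0.28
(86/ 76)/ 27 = 43/ 1026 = 0.04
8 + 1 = 9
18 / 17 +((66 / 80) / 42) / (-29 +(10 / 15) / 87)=76226553 / 72037840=1.06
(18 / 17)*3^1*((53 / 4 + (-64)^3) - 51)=-28315629 / 34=-832812.62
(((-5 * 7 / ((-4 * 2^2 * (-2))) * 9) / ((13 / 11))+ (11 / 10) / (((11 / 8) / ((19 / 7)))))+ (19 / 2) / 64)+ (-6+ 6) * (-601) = -349991 / 58240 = -6.01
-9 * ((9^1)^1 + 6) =-135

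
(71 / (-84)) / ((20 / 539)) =-5467 / 240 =-22.78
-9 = -9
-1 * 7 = -7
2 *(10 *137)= 2740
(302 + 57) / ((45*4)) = 1.99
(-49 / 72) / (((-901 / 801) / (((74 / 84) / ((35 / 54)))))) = 29637 / 36040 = 0.82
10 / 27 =0.37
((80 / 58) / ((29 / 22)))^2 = 774400 / 707281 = 1.09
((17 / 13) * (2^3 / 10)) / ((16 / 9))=153 / 260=0.59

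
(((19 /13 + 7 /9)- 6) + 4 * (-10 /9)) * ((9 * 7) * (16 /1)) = -107520 /13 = -8270.77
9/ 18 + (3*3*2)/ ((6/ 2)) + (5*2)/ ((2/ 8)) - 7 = 79/ 2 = 39.50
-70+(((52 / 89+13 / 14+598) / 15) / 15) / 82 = -1608462007 / 22988700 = -69.97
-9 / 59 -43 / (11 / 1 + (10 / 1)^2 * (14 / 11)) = -41596 / 89739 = -0.46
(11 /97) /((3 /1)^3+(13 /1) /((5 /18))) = 55 /35793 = 0.00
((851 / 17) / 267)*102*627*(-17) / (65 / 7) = -126991326 / 5785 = -21951.83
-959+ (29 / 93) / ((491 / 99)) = -14595982 / 15221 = -958.94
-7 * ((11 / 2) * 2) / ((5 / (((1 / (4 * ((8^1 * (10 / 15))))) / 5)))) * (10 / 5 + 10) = -693 / 400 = -1.73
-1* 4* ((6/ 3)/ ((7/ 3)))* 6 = -144/ 7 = -20.57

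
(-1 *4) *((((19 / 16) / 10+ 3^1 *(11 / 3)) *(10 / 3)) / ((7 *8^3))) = -593 / 14336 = -0.04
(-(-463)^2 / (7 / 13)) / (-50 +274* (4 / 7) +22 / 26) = -36228361 / 9775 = -3706.23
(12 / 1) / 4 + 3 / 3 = 4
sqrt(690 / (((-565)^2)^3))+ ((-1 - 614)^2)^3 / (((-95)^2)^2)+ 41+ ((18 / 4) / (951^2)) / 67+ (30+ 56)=sqrt(690) / 180362125+ 1165719558478883824113 / 1754840813846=664287922.46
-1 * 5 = -5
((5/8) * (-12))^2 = 56.25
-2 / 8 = -0.25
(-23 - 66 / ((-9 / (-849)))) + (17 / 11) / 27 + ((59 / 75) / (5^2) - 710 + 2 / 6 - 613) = -1405474159 / 185625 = -7571.58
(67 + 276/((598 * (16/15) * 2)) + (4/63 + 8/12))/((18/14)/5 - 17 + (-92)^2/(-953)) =-4242617815/1599994656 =-2.65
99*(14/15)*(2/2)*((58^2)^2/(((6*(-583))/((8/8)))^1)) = -298926.31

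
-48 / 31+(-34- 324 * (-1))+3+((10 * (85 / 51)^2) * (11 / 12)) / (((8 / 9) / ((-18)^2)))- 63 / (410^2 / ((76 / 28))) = 24942150037 / 2605550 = 9572.70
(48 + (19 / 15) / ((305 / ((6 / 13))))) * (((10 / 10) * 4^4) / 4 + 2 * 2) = 64711384 / 19825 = 3264.13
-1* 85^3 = -614125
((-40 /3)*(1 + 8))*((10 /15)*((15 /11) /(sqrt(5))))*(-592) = 142080*sqrt(5) /11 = 28881.87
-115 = -115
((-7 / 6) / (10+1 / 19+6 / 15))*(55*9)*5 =-182875 / 662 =-276.25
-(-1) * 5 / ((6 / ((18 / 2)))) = 15 / 2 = 7.50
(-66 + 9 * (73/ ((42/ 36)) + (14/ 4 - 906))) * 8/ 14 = -213510/ 49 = -4357.35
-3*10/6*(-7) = 35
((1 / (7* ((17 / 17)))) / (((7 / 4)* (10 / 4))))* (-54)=-1.76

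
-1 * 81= -81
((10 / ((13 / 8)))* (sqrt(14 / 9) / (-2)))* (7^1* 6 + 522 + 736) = -4000* sqrt(14) / 3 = -4988.88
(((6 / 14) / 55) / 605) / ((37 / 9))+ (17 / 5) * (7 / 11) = 18646732 / 8618225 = 2.16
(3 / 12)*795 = 795 / 4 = 198.75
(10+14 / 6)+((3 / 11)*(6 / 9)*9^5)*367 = 130026305 / 33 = 3940191.06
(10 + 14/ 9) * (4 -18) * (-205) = 298480/ 9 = 33164.44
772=772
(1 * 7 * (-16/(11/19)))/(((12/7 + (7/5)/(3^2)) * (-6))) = 5880/341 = 17.24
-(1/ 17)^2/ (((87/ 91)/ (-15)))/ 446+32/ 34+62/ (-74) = 14308905/ 138303262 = 0.10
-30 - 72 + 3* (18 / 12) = -195 / 2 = -97.50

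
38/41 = 0.93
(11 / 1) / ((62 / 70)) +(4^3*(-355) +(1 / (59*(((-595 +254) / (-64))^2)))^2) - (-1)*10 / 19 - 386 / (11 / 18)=-20871402265942159573 / 894283340089579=-23338.69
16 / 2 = 8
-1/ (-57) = 1/ 57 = 0.02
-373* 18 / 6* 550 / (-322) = 307725 / 161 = 1911.34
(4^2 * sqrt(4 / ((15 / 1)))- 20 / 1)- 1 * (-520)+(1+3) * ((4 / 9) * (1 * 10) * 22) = 32 * sqrt(15) / 15+8020 / 9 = 899.37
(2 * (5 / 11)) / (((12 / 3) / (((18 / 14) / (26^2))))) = 45 / 104104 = 0.00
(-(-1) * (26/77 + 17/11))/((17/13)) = 1885/1309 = 1.44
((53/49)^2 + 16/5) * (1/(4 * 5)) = 52461/240100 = 0.22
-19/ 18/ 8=-19/ 144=-0.13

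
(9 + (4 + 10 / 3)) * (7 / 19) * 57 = 343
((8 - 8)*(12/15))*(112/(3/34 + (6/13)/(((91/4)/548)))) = 0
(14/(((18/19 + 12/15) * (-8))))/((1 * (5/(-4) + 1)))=665/166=4.01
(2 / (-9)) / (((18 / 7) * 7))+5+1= 485 / 81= 5.99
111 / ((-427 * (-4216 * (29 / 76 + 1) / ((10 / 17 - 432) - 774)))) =-7202938 / 133892255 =-0.05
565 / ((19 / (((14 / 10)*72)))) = 56952 / 19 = 2997.47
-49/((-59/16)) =784/59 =13.29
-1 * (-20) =20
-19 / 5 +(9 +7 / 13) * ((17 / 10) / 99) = -23399 / 6435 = -3.64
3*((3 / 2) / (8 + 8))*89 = 801 / 32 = 25.03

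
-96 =-96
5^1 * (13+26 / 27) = 1885 / 27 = 69.81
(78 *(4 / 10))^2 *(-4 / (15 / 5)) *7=-227136 / 25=-9085.44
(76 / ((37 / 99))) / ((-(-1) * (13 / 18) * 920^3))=16929 / 46818616000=0.00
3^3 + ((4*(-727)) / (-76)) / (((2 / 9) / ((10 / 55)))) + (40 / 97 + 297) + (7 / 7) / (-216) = 1557660055 / 4378968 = 355.71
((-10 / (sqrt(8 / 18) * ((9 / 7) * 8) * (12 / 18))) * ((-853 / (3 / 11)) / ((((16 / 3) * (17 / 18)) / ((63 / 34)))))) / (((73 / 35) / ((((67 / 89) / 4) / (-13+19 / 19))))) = -145550738025 / 7690784768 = -18.93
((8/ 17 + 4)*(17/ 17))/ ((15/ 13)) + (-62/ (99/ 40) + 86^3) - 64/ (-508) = 679733731228/ 1068705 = 636034.95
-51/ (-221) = 3/ 13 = 0.23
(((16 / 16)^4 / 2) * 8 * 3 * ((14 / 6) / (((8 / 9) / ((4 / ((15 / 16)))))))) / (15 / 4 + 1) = 2688 / 95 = 28.29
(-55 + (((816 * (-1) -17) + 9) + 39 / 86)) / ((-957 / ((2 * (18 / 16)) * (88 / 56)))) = 3.25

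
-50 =-50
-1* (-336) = 336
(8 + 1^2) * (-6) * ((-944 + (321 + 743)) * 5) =-32400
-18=-18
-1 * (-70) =70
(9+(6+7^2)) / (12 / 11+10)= 352 / 61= 5.77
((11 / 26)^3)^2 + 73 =22552623209 / 308915776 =73.01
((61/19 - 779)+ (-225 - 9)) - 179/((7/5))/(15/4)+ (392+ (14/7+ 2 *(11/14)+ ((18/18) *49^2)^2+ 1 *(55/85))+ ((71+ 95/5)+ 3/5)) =195494333014/33915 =5764243.93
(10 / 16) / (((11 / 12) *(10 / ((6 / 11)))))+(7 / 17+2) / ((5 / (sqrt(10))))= 9 / 242+41 *sqrt(10) / 85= 1.56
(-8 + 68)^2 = 3600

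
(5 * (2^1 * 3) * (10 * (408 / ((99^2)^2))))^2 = 184960000 / 113919098077521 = 0.00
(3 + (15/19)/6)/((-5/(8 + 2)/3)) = -357/19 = -18.79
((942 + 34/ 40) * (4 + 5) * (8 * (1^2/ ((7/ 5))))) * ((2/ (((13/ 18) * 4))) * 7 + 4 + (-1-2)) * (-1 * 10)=-257963760/ 91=-2834766.59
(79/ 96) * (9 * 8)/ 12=79/ 16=4.94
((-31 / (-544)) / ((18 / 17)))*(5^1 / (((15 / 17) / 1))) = 527 / 1728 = 0.30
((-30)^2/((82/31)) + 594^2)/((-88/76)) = -137562147/451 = -305015.85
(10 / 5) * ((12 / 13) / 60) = 0.03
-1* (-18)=18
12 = 12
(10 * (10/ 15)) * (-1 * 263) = -5260/ 3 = -1753.33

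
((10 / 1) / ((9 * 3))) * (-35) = -12.96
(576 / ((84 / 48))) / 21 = 768 / 49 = 15.67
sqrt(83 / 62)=sqrt(5146) / 62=1.16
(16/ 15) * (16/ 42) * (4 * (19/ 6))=4864/ 945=5.15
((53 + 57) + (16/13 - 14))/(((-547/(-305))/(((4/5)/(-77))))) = -308416/547547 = -0.56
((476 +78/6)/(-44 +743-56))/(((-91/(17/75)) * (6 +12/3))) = -0.00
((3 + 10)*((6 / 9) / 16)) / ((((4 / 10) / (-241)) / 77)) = -1206205 / 48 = -25129.27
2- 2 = 0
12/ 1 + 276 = 288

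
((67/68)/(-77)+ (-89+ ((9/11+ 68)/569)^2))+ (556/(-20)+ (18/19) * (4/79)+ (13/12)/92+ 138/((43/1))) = -188561216266502882267/1660906137939473040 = -113.53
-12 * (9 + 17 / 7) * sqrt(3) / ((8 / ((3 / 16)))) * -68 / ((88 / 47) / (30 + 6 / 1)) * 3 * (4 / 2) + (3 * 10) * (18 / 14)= 270 / 7 + 1941570 * sqrt(3) / 77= 43712.57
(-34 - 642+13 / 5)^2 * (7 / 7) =11336689 / 25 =453467.56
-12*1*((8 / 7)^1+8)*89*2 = -136704 / 7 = -19529.14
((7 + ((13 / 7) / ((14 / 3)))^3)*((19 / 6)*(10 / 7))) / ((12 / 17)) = 10735975745 / 237180384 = 45.27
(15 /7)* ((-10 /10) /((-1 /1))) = 15 /7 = 2.14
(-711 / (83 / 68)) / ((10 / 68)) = -1643832 / 415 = -3961.04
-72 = -72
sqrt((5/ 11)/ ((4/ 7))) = 0.89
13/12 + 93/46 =857/276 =3.11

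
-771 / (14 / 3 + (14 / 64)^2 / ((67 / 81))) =-158690304 / 972419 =-163.19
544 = 544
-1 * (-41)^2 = -1681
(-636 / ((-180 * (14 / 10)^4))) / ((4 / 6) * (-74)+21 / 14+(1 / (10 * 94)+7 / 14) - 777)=-6227500 / 5581405417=-0.00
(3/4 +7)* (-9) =-279/4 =-69.75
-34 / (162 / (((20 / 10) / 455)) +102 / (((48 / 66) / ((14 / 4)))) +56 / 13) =-3536 / 3884419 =-0.00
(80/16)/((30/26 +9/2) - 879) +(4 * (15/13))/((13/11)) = 14964650/3837483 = 3.90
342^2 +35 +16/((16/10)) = 117009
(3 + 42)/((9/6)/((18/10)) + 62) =270/377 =0.72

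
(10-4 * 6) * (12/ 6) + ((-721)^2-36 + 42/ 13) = 6757143/ 13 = 519780.23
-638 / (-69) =638 / 69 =9.25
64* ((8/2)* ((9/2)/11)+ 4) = 3968/11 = 360.73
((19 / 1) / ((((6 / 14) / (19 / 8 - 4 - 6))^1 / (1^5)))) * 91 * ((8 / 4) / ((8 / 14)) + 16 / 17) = -111480733 / 816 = -136618.55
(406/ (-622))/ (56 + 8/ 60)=-3045/ 261862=-0.01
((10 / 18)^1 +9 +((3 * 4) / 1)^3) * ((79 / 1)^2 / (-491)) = -97596758 / 4419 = -22085.71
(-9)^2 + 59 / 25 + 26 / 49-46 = 46416 / 1225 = 37.89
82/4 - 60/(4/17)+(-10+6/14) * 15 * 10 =-23383/14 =-1670.21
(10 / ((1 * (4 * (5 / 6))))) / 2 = 3 / 2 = 1.50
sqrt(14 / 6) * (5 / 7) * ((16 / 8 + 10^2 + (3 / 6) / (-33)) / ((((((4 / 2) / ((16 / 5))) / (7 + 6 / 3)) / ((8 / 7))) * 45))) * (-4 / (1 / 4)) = -3446272 * sqrt(21) / 24255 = -651.12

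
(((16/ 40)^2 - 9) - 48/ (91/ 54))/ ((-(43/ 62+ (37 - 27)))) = 5264482/ 1508325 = 3.49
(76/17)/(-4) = -19/17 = -1.12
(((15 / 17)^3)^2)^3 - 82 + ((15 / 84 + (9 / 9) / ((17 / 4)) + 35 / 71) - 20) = -100.99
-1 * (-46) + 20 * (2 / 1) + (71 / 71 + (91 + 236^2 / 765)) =191866 / 765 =250.81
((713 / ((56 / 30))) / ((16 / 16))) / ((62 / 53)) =18285 / 56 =326.52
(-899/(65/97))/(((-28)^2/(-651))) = 8109879/7280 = 1113.99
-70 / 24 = -35 / 12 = -2.92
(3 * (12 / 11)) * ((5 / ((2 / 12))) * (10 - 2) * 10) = 86400 / 11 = 7854.55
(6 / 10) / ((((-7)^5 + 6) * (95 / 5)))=-3 / 1596095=-0.00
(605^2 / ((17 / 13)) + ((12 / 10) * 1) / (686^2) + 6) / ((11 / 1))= 5598241781281 / 220003630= 25446.13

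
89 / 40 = 2.22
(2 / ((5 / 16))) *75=480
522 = 522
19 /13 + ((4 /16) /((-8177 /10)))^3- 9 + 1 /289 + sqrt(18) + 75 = 3* sqrt(2) + 295087284841107 /4373931529864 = 71.71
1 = 1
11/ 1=11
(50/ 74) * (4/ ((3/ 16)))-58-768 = -811.59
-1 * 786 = -786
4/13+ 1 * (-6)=-74/13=-5.69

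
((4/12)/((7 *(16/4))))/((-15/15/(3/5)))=-1/140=-0.01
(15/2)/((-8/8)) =-15/2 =-7.50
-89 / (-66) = 89 / 66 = 1.35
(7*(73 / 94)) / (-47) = -511 / 4418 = -0.12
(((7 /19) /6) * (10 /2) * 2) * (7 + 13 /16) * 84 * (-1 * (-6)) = 91875 /38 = 2417.76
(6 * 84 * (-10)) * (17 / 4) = -21420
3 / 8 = 0.38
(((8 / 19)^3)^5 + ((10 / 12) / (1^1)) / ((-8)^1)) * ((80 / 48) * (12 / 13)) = -0.16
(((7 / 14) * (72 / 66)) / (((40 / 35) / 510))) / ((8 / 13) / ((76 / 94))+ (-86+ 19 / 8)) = -5290740 / 1801129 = -2.94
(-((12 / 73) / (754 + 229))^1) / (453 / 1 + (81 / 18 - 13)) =-24 / 63793751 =-0.00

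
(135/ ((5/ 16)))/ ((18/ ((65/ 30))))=52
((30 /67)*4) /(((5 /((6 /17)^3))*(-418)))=-2592 /68796739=-0.00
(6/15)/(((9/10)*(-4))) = -1/9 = -0.11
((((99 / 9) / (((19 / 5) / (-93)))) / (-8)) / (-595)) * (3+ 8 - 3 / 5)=-13299 / 22610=-0.59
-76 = -76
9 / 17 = 0.53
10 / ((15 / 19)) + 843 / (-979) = 34673 / 2937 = 11.81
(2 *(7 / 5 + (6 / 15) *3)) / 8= 13 / 20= 0.65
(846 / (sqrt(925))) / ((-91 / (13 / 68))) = -423 * sqrt(37) / 44030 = -0.06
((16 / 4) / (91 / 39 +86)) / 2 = 6 / 265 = 0.02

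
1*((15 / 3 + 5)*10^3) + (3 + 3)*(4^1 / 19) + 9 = 190195 / 19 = 10010.26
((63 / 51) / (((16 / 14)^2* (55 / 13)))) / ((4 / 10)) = 0.56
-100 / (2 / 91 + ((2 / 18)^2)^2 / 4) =-238820400 / 52579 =-4542.13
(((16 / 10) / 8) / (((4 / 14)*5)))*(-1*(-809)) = 5663 / 50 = 113.26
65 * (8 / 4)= 130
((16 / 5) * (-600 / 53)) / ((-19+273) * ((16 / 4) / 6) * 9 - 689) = -384 / 8851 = -0.04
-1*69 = -69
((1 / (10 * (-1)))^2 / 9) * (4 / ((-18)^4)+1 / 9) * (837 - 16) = 2394857 / 23619600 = 0.10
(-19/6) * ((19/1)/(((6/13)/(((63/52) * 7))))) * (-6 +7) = -17689/16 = -1105.56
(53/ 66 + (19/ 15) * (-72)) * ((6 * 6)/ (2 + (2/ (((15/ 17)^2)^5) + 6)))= -10321234681640625/ 47548550092439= -217.07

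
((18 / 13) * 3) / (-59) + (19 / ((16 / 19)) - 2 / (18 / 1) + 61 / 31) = 83367313 / 3423888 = 24.35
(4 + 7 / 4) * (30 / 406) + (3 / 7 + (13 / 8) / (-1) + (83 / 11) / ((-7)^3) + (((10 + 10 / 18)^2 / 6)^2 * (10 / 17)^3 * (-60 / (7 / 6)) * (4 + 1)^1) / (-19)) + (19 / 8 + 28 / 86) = 288713454839699893 / 303319307811366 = 951.85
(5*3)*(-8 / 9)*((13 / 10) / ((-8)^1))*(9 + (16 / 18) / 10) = 5317 / 270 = 19.69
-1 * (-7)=7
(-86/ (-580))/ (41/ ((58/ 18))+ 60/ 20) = 43/ 4560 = 0.01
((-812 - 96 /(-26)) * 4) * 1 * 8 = -336256 /13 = -25865.85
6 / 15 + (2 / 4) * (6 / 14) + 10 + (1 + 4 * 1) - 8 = 533 / 70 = 7.61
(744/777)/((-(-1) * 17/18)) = 4464/4403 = 1.01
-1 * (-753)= 753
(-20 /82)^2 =100 /1681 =0.06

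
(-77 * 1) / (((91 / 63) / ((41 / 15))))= -9471 / 65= -145.71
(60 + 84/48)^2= 61009/16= 3813.06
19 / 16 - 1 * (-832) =13331 / 16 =833.19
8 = 8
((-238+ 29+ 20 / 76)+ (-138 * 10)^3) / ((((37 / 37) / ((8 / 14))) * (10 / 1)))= -99866743932 / 665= -150175554.78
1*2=2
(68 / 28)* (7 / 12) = 17 / 12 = 1.42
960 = 960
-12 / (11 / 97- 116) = 388 / 3747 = 0.10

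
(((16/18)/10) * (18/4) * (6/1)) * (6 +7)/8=39/10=3.90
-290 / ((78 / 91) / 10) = -3383.33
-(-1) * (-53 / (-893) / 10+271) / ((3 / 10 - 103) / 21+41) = 50821743 / 6771619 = 7.51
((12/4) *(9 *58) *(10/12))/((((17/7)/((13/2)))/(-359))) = -42633045/34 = -1253913.09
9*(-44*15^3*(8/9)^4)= -22528000/27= -834370.37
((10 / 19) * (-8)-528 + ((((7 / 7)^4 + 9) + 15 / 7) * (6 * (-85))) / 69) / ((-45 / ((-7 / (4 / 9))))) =-951291 / 4370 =-217.69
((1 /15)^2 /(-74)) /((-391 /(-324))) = -18 /361675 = -0.00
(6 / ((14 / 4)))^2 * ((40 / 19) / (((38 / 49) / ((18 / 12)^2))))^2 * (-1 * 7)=-100018800 / 130321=-767.48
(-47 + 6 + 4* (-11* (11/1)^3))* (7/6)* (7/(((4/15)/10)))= -71791125/4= -17947781.25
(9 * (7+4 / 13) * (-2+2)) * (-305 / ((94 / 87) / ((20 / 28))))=0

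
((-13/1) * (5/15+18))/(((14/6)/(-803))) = 574145/7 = 82020.71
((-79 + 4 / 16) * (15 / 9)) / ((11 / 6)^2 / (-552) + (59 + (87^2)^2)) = -2608200 / 1138463302919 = -0.00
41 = 41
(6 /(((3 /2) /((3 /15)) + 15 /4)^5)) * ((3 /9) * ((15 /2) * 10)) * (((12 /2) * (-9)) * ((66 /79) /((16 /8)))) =-45056 /2399625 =-0.02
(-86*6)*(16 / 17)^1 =-8256 / 17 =-485.65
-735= -735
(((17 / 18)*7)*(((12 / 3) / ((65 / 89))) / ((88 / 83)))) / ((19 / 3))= 879053 / 163020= 5.39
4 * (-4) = -16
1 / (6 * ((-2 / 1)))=-1 / 12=-0.08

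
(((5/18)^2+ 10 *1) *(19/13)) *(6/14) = 62035/9828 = 6.31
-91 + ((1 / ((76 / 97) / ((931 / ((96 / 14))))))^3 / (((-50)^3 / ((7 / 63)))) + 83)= -100530639561511 / 7962624000000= -12.63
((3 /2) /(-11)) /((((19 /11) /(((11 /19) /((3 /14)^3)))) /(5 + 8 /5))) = -166012 /5415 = -30.66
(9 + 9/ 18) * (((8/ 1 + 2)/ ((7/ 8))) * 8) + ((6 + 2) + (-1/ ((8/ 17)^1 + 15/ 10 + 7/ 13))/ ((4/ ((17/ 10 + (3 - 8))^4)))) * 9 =129521541917/ 155260000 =834.22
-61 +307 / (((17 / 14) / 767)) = 3295529 / 17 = 193854.65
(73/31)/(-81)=-73/2511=-0.03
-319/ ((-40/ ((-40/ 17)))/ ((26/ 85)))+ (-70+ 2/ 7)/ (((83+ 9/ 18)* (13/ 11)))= -141557438/ 21959665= -6.45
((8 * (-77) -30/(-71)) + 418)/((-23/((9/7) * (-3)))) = -54108/1633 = -33.13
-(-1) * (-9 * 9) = -81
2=2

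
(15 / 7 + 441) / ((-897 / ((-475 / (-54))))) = -245575 / 56511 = -4.35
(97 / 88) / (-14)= -0.08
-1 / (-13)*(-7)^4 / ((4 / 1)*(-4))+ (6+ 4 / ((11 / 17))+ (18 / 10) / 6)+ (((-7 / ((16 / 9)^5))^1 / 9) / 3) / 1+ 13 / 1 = 10439228017 / 749731840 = 13.92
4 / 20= 1 / 5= 0.20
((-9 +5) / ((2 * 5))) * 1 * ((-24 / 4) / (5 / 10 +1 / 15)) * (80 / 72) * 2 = 160 / 17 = 9.41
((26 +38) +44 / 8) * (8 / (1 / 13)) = 7228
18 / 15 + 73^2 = 26651 / 5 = 5330.20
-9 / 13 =-0.69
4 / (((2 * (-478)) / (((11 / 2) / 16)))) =-11 / 7648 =-0.00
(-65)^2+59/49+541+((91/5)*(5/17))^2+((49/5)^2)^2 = 124081688211/8850625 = 14019.54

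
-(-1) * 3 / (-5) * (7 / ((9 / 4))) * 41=-1148 / 15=-76.53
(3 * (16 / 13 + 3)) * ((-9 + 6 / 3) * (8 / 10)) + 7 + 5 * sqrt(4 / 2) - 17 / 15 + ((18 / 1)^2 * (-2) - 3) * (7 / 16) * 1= -1092071 / 3120 + 5 * sqrt(2)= -342.95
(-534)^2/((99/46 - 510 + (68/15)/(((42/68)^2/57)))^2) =2933697731504400/295578170757769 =9.93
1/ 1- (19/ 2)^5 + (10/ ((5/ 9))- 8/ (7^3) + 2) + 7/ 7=-849060741/ 10976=-77356.12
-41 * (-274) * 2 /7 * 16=359488 /7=51355.43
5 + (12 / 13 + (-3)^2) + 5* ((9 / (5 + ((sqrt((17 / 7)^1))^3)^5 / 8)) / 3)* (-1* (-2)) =81103570026825360* sqrt(119) / 2854826953093906993 + 553243933223777070242 / 37112750390220790909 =15.22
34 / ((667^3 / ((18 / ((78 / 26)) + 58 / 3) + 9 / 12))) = 5321 / 1780445778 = 0.00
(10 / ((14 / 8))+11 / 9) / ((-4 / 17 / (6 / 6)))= -7429 / 252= -29.48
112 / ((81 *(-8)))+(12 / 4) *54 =13108 / 81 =161.83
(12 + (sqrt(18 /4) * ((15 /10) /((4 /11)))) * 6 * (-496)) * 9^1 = 108-165726 * sqrt(2) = -234263.96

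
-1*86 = -86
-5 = -5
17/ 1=17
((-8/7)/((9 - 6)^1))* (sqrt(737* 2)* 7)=-102.38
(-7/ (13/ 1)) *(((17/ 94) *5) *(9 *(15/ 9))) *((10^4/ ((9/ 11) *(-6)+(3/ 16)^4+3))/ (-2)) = -1072332800000/ 56023201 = -19140.87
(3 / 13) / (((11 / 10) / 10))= 300 / 143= 2.10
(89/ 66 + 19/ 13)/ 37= 2411/ 31746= 0.08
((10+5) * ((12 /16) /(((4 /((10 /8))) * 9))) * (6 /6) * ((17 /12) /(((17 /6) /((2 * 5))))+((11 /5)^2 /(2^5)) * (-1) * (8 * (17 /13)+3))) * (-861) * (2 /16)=-26540325 /212992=-124.61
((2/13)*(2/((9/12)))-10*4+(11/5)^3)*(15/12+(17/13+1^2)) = -5220367/50700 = -102.97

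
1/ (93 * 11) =1/ 1023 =0.00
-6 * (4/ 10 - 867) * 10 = 51996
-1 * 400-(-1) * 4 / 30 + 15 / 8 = -47759 / 120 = -397.99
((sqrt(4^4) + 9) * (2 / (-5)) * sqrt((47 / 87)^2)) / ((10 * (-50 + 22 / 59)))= 2773 / 254736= 0.01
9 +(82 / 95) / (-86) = 36724 / 4085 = 8.99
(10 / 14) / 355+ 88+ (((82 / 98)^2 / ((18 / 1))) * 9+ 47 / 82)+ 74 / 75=47131673639 / 524198325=89.91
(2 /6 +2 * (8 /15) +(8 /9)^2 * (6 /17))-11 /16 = 36403 /36720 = 0.99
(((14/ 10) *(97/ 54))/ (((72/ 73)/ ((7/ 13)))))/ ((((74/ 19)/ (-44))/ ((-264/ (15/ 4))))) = 3190726924/ 2922075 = 1091.94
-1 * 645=-645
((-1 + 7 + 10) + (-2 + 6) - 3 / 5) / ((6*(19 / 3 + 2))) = 97 / 250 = 0.39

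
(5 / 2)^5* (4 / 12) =3125 / 96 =32.55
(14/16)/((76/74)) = 259/304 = 0.85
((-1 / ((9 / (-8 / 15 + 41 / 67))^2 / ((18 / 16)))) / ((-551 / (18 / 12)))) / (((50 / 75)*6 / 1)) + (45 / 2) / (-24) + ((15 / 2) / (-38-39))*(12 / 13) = -109891178364259 / 106959417364800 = -1.03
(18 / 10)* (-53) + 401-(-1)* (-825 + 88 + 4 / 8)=-430.90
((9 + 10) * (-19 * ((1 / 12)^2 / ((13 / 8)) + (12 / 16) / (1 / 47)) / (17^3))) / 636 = -5956139 / 1462344624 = -0.00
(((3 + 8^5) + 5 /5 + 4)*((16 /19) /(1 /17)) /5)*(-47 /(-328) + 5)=482661.31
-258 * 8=-2064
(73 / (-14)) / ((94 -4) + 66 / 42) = -73 / 1282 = -0.06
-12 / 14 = -6 / 7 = -0.86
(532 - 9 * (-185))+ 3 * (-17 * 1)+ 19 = 2165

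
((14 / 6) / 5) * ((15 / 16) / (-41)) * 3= -21 / 656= -0.03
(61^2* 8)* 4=119072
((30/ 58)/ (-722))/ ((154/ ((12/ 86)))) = -45/ 69325718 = -0.00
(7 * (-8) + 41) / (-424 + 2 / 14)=35 / 989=0.04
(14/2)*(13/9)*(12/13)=28/3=9.33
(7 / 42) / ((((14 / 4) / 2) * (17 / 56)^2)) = 896 / 867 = 1.03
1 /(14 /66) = 33 /7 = 4.71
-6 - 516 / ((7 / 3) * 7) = -1842 / 49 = -37.59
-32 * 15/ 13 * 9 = -4320/ 13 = -332.31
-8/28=-2/7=-0.29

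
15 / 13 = 1.15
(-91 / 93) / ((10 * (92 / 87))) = -2639 / 28520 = -0.09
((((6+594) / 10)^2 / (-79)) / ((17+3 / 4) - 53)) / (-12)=-400 / 3713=-0.11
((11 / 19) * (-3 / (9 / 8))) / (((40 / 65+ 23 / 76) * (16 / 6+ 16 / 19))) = -10868 / 22675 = -0.48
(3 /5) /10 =3 /50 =0.06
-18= -18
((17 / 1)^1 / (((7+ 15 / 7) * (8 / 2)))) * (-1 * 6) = -357 / 128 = -2.79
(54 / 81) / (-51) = -2 / 153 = -0.01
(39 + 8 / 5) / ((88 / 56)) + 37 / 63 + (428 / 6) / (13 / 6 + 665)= 367989694 / 13870395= 26.53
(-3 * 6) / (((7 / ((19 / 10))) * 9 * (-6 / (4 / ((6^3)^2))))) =19 / 2449440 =0.00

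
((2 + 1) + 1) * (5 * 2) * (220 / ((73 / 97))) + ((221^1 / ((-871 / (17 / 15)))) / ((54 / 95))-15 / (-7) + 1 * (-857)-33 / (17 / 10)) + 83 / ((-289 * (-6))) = 8670468260998 / 801453933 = 10818.42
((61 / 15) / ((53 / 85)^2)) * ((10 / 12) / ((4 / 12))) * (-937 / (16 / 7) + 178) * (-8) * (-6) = -1635530475 / 5618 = -291123.26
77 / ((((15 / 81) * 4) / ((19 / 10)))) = 39501 / 200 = 197.50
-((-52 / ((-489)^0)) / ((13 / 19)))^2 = -5776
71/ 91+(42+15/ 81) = 105566/ 2457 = 42.97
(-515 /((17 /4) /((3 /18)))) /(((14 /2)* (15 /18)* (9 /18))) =-824 /119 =-6.92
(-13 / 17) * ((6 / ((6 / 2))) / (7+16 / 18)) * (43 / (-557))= 0.01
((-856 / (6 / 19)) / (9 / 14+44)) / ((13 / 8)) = -910784 / 24375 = -37.37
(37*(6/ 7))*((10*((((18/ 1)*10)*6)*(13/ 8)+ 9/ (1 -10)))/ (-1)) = -3893880/ 7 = -556268.57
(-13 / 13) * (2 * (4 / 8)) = -1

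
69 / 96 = 23 / 32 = 0.72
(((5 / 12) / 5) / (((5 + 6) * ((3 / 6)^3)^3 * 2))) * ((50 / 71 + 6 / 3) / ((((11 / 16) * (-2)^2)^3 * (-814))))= -131072 / 423080977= -0.00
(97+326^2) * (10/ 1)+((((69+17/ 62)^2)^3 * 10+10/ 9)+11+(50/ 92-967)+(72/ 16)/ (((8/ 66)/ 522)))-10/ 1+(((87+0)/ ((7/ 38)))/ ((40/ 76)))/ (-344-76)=7958951766135470850099059491/ 7201559869106400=1105170533994.75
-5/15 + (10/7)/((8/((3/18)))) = -17/56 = -0.30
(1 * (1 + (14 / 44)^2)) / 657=533 / 317988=0.00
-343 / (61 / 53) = -18179 / 61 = -298.02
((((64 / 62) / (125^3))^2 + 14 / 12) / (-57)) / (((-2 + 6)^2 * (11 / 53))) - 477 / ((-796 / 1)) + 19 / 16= 78187521472930843402357 / 43911201049804687500000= 1.78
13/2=6.50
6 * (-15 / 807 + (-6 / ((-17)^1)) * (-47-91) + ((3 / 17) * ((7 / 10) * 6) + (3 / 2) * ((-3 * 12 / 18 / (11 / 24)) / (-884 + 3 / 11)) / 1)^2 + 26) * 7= -170966599015682148 / 183658916429525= -930.89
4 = 4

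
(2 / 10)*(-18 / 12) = -3 / 10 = -0.30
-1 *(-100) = 100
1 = 1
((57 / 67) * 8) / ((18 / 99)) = 2508 / 67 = 37.43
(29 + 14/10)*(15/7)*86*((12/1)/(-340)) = -117648/595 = -197.73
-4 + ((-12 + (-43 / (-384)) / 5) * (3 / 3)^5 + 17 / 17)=-28757 / 1920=-14.98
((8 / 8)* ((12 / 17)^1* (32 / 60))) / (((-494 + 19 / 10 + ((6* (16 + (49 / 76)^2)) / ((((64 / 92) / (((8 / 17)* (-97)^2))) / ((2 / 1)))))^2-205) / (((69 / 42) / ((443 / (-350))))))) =-2608922163200 / 8393271454217932938150511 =-0.00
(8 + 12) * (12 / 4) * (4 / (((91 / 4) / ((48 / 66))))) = 7.67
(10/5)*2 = 4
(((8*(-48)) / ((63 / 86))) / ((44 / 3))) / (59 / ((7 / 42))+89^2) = -2752 / 637175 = -0.00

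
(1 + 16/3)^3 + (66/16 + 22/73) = 4075451/15768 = 258.46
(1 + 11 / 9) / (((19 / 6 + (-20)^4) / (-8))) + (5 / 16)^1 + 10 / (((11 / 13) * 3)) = 718395445 / 168963344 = 4.25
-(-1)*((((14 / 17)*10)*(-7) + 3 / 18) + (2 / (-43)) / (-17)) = -252097 / 4386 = -57.48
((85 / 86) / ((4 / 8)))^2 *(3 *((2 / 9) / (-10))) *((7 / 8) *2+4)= -33235 / 22188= -1.50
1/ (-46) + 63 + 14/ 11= 32511/ 506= 64.25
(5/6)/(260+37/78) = 65/20317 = 0.00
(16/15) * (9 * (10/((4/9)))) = 216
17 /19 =0.89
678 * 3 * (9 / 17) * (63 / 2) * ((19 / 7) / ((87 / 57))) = 29738097 / 493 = 60320.68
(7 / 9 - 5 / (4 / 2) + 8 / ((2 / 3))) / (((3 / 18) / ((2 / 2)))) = 185 / 3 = 61.67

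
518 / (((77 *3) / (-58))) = -4292 / 33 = -130.06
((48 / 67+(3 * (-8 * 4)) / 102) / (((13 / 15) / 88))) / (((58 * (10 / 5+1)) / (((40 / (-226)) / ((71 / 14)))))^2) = -2207744000 / 2404683432862269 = -0.00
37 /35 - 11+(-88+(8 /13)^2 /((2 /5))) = -573732 /5915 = -97.00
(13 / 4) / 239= 13 / 956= 0.01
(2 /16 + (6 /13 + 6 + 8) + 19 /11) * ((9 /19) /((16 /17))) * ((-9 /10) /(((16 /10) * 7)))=-25698951 /38950912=-0.66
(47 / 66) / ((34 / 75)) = 1175 / 748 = 1.57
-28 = -28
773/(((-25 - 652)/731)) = -565063/677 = -834.66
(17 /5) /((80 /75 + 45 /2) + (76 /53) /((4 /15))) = 5406 /46021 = 0.12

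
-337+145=-192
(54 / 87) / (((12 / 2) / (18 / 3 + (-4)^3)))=-6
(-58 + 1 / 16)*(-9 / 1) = 521.44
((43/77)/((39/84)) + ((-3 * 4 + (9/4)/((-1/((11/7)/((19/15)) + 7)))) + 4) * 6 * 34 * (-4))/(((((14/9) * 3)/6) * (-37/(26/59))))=-7414767288/22356103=-331.67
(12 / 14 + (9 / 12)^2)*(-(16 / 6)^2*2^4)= -3392 / 21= -161.52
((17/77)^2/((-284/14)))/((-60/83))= 23987/7216440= 0.00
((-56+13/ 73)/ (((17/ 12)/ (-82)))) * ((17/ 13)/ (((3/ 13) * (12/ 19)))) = 6348850/ 219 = 28990.18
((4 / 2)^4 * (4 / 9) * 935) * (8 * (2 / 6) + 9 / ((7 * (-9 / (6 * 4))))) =-957440 / 189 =-5065.82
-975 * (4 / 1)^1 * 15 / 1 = -58500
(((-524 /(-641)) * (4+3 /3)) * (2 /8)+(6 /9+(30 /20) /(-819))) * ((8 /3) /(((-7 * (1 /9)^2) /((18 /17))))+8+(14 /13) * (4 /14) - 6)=-4621560477 /90238057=-51.22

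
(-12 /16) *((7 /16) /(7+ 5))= -7 /256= -0.03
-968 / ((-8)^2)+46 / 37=-13.88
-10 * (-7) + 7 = 77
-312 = -312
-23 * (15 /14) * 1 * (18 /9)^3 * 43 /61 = -59340 /427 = -138.97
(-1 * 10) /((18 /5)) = -25 /9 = -2.78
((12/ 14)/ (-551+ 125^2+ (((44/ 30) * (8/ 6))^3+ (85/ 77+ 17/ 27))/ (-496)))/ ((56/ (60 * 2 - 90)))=2796626250/ 91807036242523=0.00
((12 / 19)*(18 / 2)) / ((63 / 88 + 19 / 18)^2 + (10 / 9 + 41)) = 67744512 / 539280667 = 0.13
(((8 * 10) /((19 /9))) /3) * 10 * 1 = 2400 /19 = 126.32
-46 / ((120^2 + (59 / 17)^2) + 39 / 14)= -186116 / 58322405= -0.00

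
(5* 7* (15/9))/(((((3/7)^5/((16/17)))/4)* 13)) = 188238400/161109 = 1168.39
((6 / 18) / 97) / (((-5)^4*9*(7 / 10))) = 0.00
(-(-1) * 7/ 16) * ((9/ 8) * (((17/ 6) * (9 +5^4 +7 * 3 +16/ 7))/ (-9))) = -78217/ 768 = -101.85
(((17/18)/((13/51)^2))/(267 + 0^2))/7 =4913/631722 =0.01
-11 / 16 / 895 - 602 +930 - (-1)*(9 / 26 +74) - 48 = 65964937 / 186160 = 354.35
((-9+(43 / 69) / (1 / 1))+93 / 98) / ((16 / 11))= -552497 / 108192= -5.11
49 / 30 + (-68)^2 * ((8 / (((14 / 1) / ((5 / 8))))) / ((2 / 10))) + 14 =1737283 / 210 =8272.78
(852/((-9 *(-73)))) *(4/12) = 284/657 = 0.43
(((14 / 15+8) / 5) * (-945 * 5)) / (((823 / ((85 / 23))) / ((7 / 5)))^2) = -119547162 / 358307041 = -0.33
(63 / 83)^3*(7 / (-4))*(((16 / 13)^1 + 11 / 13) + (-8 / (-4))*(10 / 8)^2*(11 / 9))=-1073340639 / 237863392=-4.51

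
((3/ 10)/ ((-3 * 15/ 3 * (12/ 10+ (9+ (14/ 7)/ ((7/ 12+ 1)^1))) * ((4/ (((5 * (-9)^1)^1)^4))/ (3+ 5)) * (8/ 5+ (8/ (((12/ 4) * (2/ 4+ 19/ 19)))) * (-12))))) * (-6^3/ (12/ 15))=-3506034375/ 17908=-195780.34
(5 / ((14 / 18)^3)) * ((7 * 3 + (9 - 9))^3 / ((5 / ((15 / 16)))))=295245 / 16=18452.81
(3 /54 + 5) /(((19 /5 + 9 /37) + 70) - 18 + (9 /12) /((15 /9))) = 6734 /75249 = 0.09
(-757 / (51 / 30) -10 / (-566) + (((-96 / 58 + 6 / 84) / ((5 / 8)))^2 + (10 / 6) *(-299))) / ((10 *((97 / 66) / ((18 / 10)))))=-1379592814181472 / 12019300251875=-114.78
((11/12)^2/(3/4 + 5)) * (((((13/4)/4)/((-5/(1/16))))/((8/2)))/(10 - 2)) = -1573/33914880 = -0.00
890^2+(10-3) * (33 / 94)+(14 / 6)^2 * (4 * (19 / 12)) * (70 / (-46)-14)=15402315451 / 19458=791567.24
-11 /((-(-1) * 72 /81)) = -12.38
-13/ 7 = -1.86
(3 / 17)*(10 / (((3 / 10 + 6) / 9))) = 300 / 119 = 2.52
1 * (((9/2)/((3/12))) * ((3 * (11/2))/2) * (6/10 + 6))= 9801/10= 980.10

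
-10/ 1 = -10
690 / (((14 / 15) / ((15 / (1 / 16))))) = 1242000 / 7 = 177428.57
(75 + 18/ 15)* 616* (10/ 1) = 469392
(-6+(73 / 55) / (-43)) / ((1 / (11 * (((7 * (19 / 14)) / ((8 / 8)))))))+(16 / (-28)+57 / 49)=-13266383 / 21070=-629.63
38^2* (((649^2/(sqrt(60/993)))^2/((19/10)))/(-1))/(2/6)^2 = -20083198788358002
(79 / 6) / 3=79 / 18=4.39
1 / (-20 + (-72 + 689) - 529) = 1 / 68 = 0.01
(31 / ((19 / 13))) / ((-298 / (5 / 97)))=-2015 / 549214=-0.00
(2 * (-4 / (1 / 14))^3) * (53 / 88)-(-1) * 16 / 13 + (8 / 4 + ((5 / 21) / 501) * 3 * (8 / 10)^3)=-2652115609798 / 12537525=-211534.22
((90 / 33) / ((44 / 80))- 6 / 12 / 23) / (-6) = -27479 / 33396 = -0.82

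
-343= -343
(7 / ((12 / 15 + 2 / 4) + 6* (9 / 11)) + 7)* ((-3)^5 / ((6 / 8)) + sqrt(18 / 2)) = -2608.89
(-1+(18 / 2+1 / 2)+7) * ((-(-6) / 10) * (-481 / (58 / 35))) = -313131 / 116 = -2699.41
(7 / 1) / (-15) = -7 / 15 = -0.47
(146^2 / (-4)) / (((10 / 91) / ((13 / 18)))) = -6304207 / 180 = -35023.37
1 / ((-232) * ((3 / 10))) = -5 / 348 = -0.01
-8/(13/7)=-56/13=-4.31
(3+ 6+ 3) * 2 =24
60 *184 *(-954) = -10532160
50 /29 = 1.72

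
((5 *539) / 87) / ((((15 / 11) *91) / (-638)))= -18634 / 117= -159.26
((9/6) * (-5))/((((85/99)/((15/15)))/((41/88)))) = -1107/272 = -4.07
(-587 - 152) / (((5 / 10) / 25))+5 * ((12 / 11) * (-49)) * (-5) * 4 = -347650 / 11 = -31604.55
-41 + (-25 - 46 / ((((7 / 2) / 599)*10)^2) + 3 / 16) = -265367461 / 19600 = -13539.16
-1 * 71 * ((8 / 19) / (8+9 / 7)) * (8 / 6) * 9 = -47712 / 1235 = -38.63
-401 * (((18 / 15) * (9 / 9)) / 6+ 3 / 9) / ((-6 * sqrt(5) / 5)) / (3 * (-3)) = -1604 * sqrt(5) / 405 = -8.86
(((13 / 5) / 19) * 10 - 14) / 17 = -240 / 323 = -0.74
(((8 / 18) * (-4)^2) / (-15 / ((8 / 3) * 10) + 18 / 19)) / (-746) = -9728 / 392769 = -0.02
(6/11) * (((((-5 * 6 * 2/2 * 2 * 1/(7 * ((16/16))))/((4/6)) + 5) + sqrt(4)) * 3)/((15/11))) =-246/35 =-7.03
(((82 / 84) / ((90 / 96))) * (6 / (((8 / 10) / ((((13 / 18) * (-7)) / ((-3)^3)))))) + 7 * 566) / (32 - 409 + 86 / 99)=-31783004 / 3016197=-10.54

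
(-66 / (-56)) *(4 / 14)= 33 / 98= 0.34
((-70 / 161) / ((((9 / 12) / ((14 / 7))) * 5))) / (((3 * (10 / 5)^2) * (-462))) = 2 / 47817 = 0.00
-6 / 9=-2 / 3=-0.67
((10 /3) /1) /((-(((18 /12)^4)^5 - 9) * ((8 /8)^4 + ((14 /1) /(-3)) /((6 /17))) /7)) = 7340032 /12750273129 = 0.00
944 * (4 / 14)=1888 / 7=269.71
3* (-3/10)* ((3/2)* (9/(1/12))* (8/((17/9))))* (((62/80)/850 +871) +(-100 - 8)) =-170205665391/361250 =-471157.55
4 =4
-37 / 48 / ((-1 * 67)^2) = -37 / 215472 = -0.00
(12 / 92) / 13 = 3 / 299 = 0.01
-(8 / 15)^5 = -32768 / 759375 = -0.04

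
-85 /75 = -1.13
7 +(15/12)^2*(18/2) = 337/16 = 21.06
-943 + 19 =-924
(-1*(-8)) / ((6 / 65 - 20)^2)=8450 / 418609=0.02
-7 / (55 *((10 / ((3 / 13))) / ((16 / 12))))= -14 / 3575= -0.00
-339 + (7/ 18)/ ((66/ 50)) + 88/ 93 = -6219497/ 18414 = -337.76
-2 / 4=-1 / 2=-0.50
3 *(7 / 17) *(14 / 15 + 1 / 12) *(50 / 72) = 2135 / 2448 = 0.87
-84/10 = -42/5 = -8.40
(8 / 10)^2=16 / 25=0.64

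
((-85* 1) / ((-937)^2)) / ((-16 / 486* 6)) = 6885 / 14047504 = 0.00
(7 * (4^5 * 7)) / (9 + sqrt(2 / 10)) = 564480 / 101- 12544 * sqrt(5) / 101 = 5311.20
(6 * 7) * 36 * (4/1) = 6048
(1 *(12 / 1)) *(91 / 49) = 156 / 7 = 22.29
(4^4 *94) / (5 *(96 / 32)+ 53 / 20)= 481280 / 353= 1363.40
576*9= 5184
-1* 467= -467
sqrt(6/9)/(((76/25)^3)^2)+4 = 244140625 * sqrt(6)/578099785728+4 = 4.00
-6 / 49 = -0.12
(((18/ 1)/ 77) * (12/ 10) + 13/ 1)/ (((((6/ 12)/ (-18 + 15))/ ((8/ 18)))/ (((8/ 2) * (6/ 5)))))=-327232/ 1925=-169.99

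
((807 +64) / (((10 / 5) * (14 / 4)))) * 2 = 1742 / 7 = 248.86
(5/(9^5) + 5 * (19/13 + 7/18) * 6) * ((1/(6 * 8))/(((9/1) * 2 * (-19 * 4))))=-332920/393797781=-0.00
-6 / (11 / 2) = -1.09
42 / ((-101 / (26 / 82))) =-546 / 4141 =-0.13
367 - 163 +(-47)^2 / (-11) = 35 / 11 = 3.18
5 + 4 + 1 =10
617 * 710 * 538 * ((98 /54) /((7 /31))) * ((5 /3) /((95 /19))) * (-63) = -358000441540 /9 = -39777826837.78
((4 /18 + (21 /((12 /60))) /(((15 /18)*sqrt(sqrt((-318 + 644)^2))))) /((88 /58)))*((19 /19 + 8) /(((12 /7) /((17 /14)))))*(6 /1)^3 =4437 /22 + 2515779*sqrt(326) /7172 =6535.14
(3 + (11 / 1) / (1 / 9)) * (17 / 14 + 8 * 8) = 46563 / 7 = 6651.86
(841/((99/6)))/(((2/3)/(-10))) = -8410/11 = -764.55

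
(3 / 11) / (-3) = -1 / 11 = -0.09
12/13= 0.92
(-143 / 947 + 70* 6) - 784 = -344851 / 947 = -364.15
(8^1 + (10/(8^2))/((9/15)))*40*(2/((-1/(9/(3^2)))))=-3965/6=-660.83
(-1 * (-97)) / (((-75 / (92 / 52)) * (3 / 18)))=-4462 / 325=-13.73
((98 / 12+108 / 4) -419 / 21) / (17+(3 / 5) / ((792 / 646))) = 70290 / 80801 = 0.87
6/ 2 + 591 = 594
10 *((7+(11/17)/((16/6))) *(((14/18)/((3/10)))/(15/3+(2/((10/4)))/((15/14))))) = 4309375/131886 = 32.67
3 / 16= 0.19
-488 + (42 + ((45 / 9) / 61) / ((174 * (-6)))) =-446.00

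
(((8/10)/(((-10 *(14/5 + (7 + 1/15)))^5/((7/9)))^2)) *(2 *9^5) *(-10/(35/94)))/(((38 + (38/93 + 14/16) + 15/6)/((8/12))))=-62719072497/223922599471692302610595840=-0.00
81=81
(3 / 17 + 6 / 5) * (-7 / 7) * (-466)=54522 / 85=641.44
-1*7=-7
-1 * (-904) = 904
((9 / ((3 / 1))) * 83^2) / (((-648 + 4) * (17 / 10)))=-103335 / 5474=-18.88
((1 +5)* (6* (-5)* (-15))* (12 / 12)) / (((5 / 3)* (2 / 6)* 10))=486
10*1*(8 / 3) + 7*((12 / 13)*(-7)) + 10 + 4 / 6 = -308 / 39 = -7.90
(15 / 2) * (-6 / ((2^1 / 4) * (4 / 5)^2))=-1125 / 8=-140.62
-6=-6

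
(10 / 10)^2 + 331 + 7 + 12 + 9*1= 360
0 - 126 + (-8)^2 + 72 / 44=-60.36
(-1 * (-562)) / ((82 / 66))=18546 / 41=452.34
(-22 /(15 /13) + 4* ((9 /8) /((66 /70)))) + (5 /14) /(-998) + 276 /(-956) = -8035026313 /550985820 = -14.58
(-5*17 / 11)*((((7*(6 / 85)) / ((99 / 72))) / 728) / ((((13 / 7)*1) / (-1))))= 42 / 20449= 0.00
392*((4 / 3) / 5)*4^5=107042.13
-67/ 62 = -1.08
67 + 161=228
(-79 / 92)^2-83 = -696271 / 8464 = -82.26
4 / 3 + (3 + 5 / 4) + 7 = 151 / 12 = 12.58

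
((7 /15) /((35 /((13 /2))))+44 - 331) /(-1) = 43037 /150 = 286.91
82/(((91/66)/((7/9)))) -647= -23429/39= -600.74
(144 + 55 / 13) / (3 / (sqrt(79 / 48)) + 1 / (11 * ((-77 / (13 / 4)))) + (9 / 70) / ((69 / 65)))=-8339410817276 / 2616570518873 + 140412391420224 * sqrt(237) / 34015416745349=60.36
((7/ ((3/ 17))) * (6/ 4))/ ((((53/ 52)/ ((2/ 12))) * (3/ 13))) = 20111/ 477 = 42.16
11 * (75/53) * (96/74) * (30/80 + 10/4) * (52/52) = 113850/1961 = 58.06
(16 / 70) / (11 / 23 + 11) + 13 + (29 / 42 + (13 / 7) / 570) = 300946 / 21945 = 13.71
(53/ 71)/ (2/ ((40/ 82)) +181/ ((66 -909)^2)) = 0.18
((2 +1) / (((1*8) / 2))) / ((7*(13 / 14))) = 0.12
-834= -834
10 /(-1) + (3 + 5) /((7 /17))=9.43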